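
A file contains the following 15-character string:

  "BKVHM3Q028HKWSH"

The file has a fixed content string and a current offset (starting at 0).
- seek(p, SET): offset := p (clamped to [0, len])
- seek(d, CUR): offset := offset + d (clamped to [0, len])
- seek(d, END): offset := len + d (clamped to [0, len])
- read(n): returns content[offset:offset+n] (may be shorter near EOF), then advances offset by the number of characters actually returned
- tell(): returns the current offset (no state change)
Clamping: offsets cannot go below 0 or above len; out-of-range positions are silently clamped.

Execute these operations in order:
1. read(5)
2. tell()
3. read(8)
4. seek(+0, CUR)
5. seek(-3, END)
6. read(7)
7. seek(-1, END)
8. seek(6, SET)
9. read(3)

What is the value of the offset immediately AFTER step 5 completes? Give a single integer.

Answer: 12

Derivation:
After 1 (read(5)): returned 'BKVHM', offset=5
After 2 (tell()): offset=5
After 3 (read(8)): returned '3Q028HKW', offset=13
After 4 (seek(+0, CUR)): offset=13
After 5 (seek(-3, END)): offset=12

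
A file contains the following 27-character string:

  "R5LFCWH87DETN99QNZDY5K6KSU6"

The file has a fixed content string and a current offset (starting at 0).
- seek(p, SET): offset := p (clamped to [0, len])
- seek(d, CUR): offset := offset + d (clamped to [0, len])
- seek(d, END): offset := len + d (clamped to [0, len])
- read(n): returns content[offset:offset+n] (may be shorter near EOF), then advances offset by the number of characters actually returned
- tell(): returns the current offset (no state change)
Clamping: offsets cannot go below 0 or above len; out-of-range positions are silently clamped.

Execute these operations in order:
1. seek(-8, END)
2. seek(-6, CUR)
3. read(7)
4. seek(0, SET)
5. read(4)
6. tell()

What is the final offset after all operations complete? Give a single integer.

Answer: 4

Derivation:
After 1 (seek(-8, END)): offset=19
After 2 (seek(-6, CUR)): offset=13
After 3 (read(7)): returned '99QNZDY', offset=20
After 4 (seek(0, SET)): offset=0
After 5 (read(4)): returned 'R5LF', offset=4
After 6 (tell()): offset=4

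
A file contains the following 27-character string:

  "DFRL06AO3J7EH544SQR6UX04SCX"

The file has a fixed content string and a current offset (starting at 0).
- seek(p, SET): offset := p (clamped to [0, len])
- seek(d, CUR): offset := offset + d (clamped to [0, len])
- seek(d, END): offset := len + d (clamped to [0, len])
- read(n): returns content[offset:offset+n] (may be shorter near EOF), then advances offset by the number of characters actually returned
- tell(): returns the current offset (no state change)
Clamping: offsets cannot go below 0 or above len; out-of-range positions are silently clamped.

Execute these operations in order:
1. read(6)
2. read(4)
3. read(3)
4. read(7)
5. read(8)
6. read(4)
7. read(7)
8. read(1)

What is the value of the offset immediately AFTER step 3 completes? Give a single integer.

After 1 (read(6)): returned 'DFRL06', offset=6
After 2 (read(4)): returned 'AO3J', offset=10
After 3 (read(3)): returned '7EH', offset=13

Answer: 13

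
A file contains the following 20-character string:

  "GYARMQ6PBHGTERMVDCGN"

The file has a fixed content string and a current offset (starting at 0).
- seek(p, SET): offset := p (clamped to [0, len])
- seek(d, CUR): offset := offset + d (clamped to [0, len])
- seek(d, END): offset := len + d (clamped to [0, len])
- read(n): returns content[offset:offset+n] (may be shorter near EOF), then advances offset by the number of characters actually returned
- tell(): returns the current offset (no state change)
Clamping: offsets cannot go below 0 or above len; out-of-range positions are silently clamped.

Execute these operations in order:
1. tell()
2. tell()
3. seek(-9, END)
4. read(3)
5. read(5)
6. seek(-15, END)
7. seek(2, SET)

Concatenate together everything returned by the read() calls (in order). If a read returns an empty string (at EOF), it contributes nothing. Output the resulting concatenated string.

After 1 (tell()): offset=0
After 2 (tell()): offset=0
After 3 (seek(-9, END)): offset=11
After 4 (read(3)): returned 'TER', offset=14
After 5 (read(5)): returned 'MVDCG', offset=19
After 6 (seek(-15, END)): offset=5
After 7 (seek(2, SET)): offset=2

Answer: TERMVDCG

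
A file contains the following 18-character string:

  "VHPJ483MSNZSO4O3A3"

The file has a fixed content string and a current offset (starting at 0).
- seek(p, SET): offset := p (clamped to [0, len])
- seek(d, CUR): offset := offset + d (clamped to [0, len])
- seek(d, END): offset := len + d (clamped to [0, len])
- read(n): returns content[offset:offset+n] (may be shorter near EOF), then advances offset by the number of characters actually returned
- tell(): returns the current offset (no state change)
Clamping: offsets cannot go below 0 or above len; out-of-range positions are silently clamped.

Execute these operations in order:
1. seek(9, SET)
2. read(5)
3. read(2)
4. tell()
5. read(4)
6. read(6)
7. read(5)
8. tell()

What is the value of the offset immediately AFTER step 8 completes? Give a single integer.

Answer: 18

Derivation:
After 1 (seek(9, SET)): offset=9
After 2 (read(5)): returned 'NZSO4', offset=14
After 3 (read(2)): returned 'O3', offset=16
After 4 (tell()): offset=16
After 5 (read(4)): returned 'A3', offset=18
After 6 (read(6)): returned '', offset=18
After 7 (read(5)): returned '', offset=18
After 8 (tell()): offset=18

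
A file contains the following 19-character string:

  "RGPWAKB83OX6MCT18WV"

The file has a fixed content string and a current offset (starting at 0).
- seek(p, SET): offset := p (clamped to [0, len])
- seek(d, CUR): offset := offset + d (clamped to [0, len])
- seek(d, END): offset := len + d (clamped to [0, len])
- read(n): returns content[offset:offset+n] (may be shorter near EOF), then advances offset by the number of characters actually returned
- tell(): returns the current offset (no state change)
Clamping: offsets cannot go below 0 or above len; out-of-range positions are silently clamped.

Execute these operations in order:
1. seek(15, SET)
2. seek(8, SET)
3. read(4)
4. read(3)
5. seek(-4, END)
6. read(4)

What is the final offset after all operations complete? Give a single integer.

Answer: 19

Derivation:
After 1 (seek(15, SET)): offset=15
After 2 (seek(8, SET)): offset=8
After 3 (read(4)): returned '3OX6', offset=12
After 4 (read(3)): returned 'MCT', offset=15
After 5 (seek(-4, END)): offset=15
After 6 (read(4)): returned '18WV', offset=19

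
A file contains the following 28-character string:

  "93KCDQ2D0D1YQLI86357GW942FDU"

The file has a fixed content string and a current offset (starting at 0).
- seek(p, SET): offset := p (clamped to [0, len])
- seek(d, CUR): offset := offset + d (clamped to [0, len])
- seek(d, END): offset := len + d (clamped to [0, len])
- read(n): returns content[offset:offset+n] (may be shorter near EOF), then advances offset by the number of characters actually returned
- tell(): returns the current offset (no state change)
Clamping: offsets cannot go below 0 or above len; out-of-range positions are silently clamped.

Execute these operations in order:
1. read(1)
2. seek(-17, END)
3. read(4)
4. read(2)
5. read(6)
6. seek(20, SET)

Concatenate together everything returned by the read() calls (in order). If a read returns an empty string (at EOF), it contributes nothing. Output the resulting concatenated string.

After 1 (read(1)): returned '9', offset=1
After 2 (seek(-17, END)): offset=11
After 3 (read(4)): returned 'YQLI', offset=15
After 4 (read(2)): returned '86', offset=17
After 5 (read(6)): returned '357GW9', offset=23
After 6 (seek(20, SET)): offset=20

Answer: 9YQLI86357GW9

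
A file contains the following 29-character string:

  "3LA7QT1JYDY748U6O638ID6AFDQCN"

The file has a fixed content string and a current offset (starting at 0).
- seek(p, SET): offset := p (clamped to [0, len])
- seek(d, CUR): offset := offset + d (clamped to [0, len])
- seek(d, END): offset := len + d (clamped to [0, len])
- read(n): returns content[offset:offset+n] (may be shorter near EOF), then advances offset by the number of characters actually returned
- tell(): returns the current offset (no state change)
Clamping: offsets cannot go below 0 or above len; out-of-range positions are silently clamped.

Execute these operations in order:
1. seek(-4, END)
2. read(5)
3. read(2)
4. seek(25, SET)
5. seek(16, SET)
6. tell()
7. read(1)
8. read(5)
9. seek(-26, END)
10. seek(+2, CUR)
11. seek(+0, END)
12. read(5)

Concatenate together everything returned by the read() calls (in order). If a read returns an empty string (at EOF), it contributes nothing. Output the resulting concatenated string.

After 1 (seek(-4, END)): offset=25
After 2 (read(5)): returned 'DQCN', offset=29
After 3 (read(2)): returned '', offset=29
After 4 (seek(25, SET)): offset=25
After 5 (seek(16, SET)): offset=16
After 6 (tell()): offset=16
After 7 (read(1)): returned 'O', offset=17
After 8 (read(5)): returned '638ID', offset=22
After 9 (seek(-26, END)): offset=3
After 10 (seek(+2, CUR)): offset=5
After 11 (seek(+0, END)): offset=29
After 12 (read(5)): returned '', offset=29

Answer: DQCNO638ID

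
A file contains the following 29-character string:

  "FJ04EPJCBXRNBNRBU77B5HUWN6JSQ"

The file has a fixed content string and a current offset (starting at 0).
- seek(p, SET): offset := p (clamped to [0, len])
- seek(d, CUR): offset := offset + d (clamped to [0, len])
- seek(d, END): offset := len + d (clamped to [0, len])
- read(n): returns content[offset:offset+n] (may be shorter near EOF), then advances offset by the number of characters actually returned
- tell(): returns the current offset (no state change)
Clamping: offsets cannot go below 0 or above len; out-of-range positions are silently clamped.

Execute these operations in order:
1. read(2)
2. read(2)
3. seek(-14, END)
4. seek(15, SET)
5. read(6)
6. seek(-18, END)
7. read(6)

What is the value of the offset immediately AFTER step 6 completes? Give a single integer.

Answer: 11

Derivation:
After 1 (read(2)): returned 'FJ', offset=2
After 2 (read(2)): returned '04', offset=4
After 3 (seek(-14, END)): offset=15
After 4 (seek(15, SET)): offset=15
After 5 (read(6)): returned 'BU77B5', offset=21
After 6 (seek(-18, END)): offset=11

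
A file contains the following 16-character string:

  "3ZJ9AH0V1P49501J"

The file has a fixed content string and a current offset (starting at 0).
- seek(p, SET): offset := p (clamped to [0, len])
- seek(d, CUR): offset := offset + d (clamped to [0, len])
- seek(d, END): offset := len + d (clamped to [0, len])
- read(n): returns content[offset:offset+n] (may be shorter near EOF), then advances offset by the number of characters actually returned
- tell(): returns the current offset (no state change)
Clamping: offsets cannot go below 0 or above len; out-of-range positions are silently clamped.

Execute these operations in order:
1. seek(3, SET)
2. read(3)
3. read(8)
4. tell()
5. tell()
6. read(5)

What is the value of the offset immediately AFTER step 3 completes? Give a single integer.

After 1 (seek(3, SET)): offset=3
After 2 (read(3)): returned '9AH', offset=6
After 3 (read(8)): returned '0V1P4950', offset=14

Answer: 14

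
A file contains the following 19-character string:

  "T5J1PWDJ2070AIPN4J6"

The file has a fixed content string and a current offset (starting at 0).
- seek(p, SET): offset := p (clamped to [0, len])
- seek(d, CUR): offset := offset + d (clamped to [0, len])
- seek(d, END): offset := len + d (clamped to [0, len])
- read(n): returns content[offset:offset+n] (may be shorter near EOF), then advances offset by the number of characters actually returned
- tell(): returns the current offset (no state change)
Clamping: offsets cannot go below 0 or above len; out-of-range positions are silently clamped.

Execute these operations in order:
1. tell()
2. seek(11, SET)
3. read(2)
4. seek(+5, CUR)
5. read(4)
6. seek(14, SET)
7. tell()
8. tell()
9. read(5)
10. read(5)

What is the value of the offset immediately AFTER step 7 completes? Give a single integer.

After 1 (tell()): offset=0
After 2 (seek(11, SET)): offset=11
After 3 (read(2)): returned '0A', offset=13
After 4 (seek(+5, CUR)): offset=18
After 5 (read(4)): returned '6', offset=19
After 6 (seek(14, SET)): offset=14
After 7 (tell()): offset=14

Answer: 14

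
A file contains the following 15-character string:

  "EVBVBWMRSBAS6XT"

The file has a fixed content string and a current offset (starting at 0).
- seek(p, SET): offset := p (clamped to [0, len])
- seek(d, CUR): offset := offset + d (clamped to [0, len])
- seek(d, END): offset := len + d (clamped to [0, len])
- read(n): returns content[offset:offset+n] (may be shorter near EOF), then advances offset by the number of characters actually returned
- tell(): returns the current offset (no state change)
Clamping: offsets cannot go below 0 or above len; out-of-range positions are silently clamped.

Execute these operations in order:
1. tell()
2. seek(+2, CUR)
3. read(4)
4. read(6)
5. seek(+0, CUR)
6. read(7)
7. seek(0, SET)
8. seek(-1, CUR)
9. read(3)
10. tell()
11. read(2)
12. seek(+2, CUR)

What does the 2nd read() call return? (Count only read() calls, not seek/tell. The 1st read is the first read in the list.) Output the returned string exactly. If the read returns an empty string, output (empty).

After 1 (tell()): offset=0
After 2 (seek(+2, CUR)): offset=2
After 3 (read(4)): returned 'BVBW', offset=6
After 4 (read(6)): returned 'MRSBAS', offset=12
After 5 (seek(+0, CUR)): offset=12
After 6 (read(7)): returned '6XT', offset=15
After 7 (seek(0, SET)): offset=0
After 8 (seek(-1, CUR)): offset=0
After 9 (read(3)): returned 'EVB', offset=3
After 10 (tell()): offset=3
After 11 (read(2)): returned 'VB', offset=5
After 12 (seek(+2, CUR)): offset=7

Answer: MRSBAS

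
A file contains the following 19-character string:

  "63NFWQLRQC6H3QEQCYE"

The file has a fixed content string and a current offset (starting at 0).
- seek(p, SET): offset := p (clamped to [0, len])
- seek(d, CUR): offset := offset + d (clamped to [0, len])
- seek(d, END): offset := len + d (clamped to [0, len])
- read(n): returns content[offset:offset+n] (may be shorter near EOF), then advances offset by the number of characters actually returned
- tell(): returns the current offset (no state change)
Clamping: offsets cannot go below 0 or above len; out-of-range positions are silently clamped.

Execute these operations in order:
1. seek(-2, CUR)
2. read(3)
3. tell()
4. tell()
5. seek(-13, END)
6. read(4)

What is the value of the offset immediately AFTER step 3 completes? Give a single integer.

Answer: 3

Derivation:
After 1 (seek(-2, CUR)): offset=0
After 2 (read(3)): returned '63N', offset=3
After 3 (tell()): offset=3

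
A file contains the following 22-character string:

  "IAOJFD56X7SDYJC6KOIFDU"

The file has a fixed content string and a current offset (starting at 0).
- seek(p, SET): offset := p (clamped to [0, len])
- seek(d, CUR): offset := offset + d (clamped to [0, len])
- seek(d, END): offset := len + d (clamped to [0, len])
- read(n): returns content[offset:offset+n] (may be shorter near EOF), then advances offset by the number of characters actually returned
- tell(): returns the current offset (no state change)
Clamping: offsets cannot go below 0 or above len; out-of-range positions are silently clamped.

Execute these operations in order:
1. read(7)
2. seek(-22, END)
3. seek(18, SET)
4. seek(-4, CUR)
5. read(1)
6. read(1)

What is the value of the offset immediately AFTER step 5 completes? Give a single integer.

Answer: 15

Derivation:
After 1 (read(7)): returned 'IAOJFD5', offset=7
After 2 (seek(-22, END)): offset=0
After 3 (seek(18, SET)): offset=18
After 4 (seek(-4, CUR)): offset=14
After 5 (read(1)): returned 'C', offset=15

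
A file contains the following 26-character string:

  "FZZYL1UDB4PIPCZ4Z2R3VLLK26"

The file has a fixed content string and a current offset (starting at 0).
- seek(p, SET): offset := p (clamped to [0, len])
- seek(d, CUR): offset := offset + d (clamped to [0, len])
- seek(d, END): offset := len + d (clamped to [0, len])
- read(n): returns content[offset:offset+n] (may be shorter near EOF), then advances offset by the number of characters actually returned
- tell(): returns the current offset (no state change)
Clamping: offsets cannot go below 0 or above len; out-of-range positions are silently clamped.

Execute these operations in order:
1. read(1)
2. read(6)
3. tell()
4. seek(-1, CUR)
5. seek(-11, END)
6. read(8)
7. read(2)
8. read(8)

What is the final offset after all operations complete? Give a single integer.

Answer: 26

Derivation:
After 1 (read(1)): returned 'F', offset=1
After 2 (read(6)): returned 'ZZYL1U', offset=7
After 3 (tell()): offset=7
After 4 (seek(-1, CUR)): offset=6
After 5 (seek(-11, END)): offset=15
After 6 (read(8)): returned '4Z2R3VLL', offset=23
After 7 (read(2)): returned 'K2', offset=25
After 8 (read(8)): returned '6', offset=26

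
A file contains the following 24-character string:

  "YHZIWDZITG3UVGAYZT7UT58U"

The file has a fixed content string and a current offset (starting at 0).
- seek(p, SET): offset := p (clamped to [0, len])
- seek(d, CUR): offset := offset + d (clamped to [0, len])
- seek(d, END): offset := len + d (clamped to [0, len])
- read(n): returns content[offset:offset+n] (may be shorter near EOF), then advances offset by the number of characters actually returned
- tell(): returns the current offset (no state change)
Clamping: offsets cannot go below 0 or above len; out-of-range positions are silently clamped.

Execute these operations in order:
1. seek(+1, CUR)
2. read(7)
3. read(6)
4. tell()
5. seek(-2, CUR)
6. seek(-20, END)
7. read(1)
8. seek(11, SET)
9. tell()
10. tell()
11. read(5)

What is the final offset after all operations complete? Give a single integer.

Answer: 16

Derivation:
After 1 (seek(+1, CUR)): offset=1
After 2 (read(7)): returned 'HZIWDZI', offset=8
After 3 (read(6)): returned 'TG3UVG', offset=14
After 4 (tell()): offset=14
After 5 (seek(-2, CUR)): offset=12
After 6 (seek(-20, END)): offset=4
After 7 (read(1)): returned 'W', offset=5
After 8 (seek(11, SET)): offset=11
After 9 (tell()): offset=11
After 10 (tell()): offset=11
After 11 (read(5)): returned 'UVGAY', offset=16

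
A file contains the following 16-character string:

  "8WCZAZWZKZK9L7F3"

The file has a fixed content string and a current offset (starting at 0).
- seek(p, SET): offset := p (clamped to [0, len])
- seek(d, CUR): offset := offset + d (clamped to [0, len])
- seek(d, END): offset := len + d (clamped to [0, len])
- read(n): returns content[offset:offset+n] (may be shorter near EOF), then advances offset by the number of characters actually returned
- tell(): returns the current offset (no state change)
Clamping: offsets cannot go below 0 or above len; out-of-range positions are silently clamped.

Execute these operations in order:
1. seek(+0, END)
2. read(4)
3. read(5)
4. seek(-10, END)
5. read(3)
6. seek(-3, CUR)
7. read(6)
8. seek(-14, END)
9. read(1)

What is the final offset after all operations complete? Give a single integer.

Answer: 3

Derivation:
After 1 (seek(+0, END)): offset=16
After 2 (read(4)): returned '', offset=16
After 3 (read(5)): returned '', offset=16
After 4 (seek(-10, END)): offset=6
After 5 (read(3)): returned 'WZK', offset=9
After 6 (seek(-3, CUR)): offset=6
After 7 (read(6)): returned 'WZKZK9', offset=12
After 8 (seek(-14, END)): offset=2
After 9 (read(1)): returned 'C', offset=3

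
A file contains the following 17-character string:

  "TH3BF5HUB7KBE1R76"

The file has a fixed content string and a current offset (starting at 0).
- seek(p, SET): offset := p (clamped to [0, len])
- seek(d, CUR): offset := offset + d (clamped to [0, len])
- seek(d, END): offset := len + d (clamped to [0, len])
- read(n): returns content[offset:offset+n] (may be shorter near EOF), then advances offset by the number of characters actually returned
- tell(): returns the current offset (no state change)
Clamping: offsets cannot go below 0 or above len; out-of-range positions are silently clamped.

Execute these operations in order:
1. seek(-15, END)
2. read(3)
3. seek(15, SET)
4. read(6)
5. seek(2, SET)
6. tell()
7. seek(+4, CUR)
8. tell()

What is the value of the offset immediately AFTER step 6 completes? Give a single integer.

After 1 (seek(-15, END)): offset=2
After 2 (read(3)): returned '3BF', offset=5
After 3 (seek(15, SET)): offset=15
After 4 (read(6)): returned '76', offset=17
After 5 (seek(2, SET)): offset=2
After 6 (tell()): offset=2

Answer: 2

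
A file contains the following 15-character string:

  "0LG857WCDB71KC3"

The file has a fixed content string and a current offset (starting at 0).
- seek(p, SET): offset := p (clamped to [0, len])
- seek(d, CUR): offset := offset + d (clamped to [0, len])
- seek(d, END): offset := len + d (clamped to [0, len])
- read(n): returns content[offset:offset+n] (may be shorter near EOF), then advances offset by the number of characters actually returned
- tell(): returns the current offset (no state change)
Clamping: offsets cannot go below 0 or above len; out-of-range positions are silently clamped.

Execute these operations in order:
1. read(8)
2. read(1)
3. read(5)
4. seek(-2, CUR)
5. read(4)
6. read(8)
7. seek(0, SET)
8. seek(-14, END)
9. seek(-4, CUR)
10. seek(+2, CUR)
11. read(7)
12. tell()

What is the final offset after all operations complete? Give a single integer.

After 1 (read(8)): returned '0LG857WC', offset=8
After 2 (read(1)): returned 'D', offset=9
After 3 (read(5)): returned 'B71KC', offset=14
After 4 (seek(-2, CUR)): offset=12
After 5 (read(4)): returned 'KC3', offset=15
After 6 (read(8)): returned '', offset=15
After 7 (seek(0, SET)): offset=0
After 8 (seek(-14, END)): offset=1
After 9 (seek(-4, CUR)): offset=0
After 10 (seek(+2, CUR)): offset=2
After 11 (read(7)): returned 'G857WCD', offset=9
After 12 (tell()): offset=9

Answer: 9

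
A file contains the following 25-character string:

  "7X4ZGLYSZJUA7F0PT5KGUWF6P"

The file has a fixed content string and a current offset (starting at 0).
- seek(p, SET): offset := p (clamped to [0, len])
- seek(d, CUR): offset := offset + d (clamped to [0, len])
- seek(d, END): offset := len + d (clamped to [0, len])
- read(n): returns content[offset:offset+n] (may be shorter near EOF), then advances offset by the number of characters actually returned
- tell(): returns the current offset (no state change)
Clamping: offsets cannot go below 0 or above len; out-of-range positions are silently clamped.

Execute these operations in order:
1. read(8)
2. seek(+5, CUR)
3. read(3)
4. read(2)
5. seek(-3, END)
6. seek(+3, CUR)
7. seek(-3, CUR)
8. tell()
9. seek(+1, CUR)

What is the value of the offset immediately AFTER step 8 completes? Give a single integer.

After 1 (read(8)): returned '7X4ZGLYS', offset=8
After 2 (seek(+5, CUR)): offset=13
After 3 (read(3)): returned 'F0P', offset=16
After 4 (read(2)): returned 'T5', offset=18
After 5 (seek(-3, END)): offset=22
After 6 (seek(+3, CUR)): offset=25
After 7 (seek(-3, CUR)): offset=22
After 8 (tell()): offset=22

Answer: 22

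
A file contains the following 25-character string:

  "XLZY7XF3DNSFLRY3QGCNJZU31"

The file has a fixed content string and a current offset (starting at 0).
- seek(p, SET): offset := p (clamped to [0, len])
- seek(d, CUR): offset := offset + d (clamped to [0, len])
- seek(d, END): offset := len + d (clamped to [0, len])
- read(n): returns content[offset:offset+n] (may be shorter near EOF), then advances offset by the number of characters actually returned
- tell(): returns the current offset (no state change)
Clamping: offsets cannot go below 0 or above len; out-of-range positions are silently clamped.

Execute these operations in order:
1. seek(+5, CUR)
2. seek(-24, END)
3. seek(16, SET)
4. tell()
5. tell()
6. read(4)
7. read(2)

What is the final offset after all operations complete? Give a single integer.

Answer: 22

Derivation:
After 1 (seek(+5, CUR)): offset=5
After 2 (seek(-24, END)): offset=1
After 3 (seek(16, SET)): offset=16
After 4 (tell()): offset=16
After 5 (tell()): offset=16
After 6 (read(4)): returned 'QGCN', offset=20
After 7 (read(2)): returned 'JZ', offset=22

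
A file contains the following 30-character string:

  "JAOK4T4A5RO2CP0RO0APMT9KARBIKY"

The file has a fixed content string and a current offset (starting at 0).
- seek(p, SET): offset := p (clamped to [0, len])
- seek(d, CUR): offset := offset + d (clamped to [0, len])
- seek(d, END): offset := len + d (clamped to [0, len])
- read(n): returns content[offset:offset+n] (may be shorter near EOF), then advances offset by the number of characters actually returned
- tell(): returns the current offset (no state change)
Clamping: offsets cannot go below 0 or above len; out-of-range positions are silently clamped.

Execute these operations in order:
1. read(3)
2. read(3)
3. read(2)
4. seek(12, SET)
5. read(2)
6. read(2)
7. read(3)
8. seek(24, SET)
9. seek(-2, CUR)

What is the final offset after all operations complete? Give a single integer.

Answer: 22

Derivation:
After 1 (read(3)): returned 'JAO', offset=3
After 2 (read(3)): returned 'K4T', offset=6
After 3 (read(2)): returned '4A', offset=8
After 4 (seek(12, SET)): offset=12
After 5 (read(2)): returned 'CP', offset=14
After 6 (read(2)): returned '0R', offset=16
After 7 (read(3)): returned 'O0A', offset=19
After 8 (seek(24, SET)): offset=24
After 9 (seek(-2, CUR)): offset=22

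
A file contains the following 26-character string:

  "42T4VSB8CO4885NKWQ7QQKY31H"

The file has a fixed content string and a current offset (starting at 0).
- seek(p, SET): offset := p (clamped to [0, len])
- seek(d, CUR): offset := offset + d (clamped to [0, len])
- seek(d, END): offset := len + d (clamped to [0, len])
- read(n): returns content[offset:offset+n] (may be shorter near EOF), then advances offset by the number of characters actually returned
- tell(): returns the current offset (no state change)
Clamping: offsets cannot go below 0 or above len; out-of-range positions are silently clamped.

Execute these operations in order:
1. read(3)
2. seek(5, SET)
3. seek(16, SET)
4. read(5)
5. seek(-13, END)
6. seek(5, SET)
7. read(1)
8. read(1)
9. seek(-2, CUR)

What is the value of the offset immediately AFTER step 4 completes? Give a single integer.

After 1 (read(3)): returned '42T', offset=3
After 2 (seek(5, SET)): offset=5
After 3 (seek(16, SET)): offset=16
After 4 (read(5)): returned 'WQ7QQ', offset=21

Answer: 21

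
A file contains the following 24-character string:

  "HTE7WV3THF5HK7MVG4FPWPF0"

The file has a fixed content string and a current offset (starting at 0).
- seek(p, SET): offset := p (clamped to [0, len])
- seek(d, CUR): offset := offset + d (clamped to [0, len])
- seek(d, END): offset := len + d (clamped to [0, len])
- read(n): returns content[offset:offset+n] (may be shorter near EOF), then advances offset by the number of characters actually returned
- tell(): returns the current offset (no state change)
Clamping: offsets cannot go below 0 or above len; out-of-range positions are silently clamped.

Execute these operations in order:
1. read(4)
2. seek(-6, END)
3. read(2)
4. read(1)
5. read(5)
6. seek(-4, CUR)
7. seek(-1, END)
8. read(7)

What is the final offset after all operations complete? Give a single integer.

Answer: 24

Derivation:
After 1 (read(4)): returned 'HTE7', offset=4
After 2 (seek(-6, END)): offset=18
After 3 (read(2)): returned 'FP', offset=20
After 4 (read(1)): returned 'W', offset=21
After 5 (read(5)): returned 'PF0', offset=24
After 6 (seek(-4, CUR)): offset=20
After 7 (seek(-1, END)): offset=23
After 8 (read(7)): returned '0', offset=24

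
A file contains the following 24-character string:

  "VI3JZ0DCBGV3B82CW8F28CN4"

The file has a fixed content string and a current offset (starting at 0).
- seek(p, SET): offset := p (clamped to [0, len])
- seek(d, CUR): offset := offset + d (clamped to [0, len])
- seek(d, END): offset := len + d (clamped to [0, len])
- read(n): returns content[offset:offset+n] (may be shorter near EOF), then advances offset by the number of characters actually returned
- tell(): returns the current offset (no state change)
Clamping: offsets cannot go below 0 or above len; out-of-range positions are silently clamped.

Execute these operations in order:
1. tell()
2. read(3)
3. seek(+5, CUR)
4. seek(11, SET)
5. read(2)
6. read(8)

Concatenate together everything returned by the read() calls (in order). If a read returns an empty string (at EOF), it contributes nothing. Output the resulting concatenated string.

Answer: VI33B82CW8F28

Derivation:
After 1 (tell()): offset=0
After 2 (read(3)): returned 'VI3', offset=3
After 3 (seek(+5, CUR)): offset=8
After 4 (seek(11, SET)): offset=11
After 5 (read(2)): returned '3B', offset=13
After 6 (read(8)): returned '82CW8F28', offset=21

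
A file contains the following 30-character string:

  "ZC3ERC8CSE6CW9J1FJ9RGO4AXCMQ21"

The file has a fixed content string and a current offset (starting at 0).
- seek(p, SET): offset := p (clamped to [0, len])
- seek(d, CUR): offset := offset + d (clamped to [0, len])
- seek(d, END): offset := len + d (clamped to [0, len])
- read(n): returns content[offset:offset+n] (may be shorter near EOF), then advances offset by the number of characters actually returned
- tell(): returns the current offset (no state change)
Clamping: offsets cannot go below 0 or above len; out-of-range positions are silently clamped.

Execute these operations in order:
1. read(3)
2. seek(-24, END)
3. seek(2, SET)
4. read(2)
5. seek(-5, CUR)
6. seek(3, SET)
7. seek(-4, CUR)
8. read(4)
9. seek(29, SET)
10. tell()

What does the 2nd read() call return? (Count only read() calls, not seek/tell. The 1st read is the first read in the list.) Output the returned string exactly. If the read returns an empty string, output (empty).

After 1 (read(3)): returned 'ZC3', offset=3
After 2 (seek(-24, END)): offset=6
After 3 (seek(2, SET)): offset=2
After 4 (read(2)): returned '3E', offset=4
After 5 (seek(-5, CUR)): offset=0
After 6 (seek(3, SET)): offset=3
After 7 (seek(-4, CUR)): offset=0
After 8 (read(4)): returned 'ZC3E', offset=4
After 9 (seek(29, SET)): offset=29
After 10 (tell()): offset=29

Answer: 3E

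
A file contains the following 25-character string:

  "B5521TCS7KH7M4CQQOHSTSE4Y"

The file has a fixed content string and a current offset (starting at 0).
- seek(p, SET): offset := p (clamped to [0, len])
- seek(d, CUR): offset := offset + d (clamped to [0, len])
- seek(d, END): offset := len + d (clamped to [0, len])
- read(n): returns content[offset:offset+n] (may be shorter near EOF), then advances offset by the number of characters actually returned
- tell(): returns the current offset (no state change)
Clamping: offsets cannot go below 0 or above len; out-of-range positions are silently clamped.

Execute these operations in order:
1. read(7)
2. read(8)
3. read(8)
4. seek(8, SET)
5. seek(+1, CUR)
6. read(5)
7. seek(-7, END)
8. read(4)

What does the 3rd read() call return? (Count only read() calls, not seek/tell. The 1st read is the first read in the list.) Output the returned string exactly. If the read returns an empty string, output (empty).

After 1 (read(7)): returned 'B5521TC', offset=7
After 2 (read(8)): returned 'S7KH7M4C', offset=15
After 3 (read(8)): returned 'QQOHSTSE', offset=23
After 4 (seek(8, SET)): offset=8
After 5 (seek(+1, CUR)): offset=9
After 6 (read(5)): returned 'KH7M4', offset=14
After 7 (seek(-7, END)): offset=18
After 8 (read(4)): returned 'HSTS', offset=22

Answer: QQOHSTSE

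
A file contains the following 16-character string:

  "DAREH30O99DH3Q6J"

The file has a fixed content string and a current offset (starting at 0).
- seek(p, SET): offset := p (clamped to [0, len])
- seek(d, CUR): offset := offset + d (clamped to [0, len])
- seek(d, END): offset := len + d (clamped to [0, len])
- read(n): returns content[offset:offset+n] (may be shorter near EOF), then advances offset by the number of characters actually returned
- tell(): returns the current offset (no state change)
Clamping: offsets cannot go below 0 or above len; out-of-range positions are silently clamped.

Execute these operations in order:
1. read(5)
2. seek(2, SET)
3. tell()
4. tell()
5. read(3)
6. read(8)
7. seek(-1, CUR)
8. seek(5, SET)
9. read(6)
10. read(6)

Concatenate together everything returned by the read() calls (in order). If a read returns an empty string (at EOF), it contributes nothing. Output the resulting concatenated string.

Answer: DAREHREH30O99DH330O99DH3Q6J

Derivation:
After 1 (read(5)): returned 'DAREH', offset=5
After 2 (seek(2, SET)): offset=2
After 3 (tell()): offset=2
After 4 (tell()): offset=2
After 5 (read(3)): returned 'REH', offset=5
After 6 (read(8)): returned '30O99DH3', offset=13
After 7 (seek(-1, CUR)): offset=12
After 8 (seek(5, SET)): offset=5
After 9 (read(6)): returned '30O99D', offset=11
After 10 (read(6)): returned 'H3Q6J', offset=16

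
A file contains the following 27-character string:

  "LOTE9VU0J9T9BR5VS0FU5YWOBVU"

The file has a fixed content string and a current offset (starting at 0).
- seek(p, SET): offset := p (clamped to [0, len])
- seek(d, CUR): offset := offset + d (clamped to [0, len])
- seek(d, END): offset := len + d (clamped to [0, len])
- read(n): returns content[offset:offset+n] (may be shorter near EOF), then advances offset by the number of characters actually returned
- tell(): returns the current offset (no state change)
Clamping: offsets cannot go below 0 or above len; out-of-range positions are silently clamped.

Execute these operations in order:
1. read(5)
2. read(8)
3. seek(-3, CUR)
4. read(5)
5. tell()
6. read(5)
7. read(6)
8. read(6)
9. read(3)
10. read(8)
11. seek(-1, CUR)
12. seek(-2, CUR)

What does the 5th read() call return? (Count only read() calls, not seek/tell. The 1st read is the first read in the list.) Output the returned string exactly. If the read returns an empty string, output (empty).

After 1 (read(5)): returned 'LOTE9', offset=5
After 2 (read(8)): returned 'VU0J9T9B', offset=13
After 3 (seek(-3, CUR)): offset=10
After 4 (read(5)): returned 'T9BR5', offset=15
After 5 (tell()): offset=15
After 6 (read(5)): returned 'VS0FU', offset=20
After 7 (read(6)): returned '5YWOBV', offset=26
After 8 (read(6)): returned 'U', offset=27
After 9 (read(3)): returned '', offset=27
After 10 (read(8)): returned '', offset=27
After 11 (seek(-1, CUR)): offset=26
After 12 (seek(-2, CUR)): offset=24

Answer: 5YWOBV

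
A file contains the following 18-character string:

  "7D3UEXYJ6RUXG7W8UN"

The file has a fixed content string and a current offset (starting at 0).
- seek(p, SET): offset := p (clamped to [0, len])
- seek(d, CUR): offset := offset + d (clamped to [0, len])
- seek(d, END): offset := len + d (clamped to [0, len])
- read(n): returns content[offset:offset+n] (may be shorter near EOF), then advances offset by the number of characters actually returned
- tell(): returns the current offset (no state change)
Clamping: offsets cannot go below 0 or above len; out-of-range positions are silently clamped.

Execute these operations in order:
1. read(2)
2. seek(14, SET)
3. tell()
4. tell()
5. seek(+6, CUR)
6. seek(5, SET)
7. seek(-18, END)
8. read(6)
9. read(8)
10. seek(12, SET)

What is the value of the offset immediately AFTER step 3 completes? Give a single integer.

After 1 (read(2)): returned '7D', offset=2
After 2 (seek(14, SET)): offset=14
After 3 (tell()): offset=14

Answer: 14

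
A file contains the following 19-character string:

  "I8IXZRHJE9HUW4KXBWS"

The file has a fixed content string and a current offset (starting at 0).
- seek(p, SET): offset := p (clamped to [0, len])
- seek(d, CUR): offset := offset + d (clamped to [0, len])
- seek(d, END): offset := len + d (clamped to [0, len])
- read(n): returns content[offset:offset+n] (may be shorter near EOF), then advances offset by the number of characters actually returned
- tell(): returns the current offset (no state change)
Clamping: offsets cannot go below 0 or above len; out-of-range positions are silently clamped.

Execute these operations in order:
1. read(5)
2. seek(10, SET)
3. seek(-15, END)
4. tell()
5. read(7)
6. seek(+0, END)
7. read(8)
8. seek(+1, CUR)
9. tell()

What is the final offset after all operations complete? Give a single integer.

Answer: 19

Derivation:
After 1 (read(5)): returned 'I8IXZ', offset=5
After 2 (seek(10, SET)): offset=10
After 3 (seek(-15, END)): offset=4
After 4 (tell()): offset=4
After 5 (read(7)): returned 'ZRHJE9H', offset=11
After 6 (seek(+0, END)): offset=19
After 7 (read(8)): returned '', offset=19
After 8 (seek(+1, CUR)): offset=19
After 9 (tell()): offset=19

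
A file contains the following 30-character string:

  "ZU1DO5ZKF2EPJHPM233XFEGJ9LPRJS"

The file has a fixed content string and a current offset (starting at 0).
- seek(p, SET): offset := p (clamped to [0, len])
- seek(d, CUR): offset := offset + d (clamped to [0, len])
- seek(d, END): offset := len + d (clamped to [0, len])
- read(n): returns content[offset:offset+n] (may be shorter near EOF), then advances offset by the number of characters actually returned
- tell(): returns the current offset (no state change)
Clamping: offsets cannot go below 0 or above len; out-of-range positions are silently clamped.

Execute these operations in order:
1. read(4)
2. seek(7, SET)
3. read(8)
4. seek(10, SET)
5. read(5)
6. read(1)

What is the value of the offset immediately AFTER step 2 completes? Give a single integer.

Answer: 7

Derivation:
After 1 (read(4)): returned 'ZU1D', offset=4
After 2 (seek(7, SET)): offset=7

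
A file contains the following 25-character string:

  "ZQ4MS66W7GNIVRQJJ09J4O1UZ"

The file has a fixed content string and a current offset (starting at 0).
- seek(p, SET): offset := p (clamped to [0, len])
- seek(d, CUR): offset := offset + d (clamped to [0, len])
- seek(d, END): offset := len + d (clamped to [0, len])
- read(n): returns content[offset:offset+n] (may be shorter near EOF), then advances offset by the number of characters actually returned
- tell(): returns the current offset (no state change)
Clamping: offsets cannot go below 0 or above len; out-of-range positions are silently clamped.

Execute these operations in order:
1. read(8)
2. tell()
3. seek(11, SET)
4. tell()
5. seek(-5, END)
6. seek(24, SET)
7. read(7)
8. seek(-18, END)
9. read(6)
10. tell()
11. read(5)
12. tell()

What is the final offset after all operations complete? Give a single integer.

Answer: 18

Derivation:
After 1 (read(8)): returned 'ZQ4MS66W', offset=8
After 2 (tell()): offset=8
After 3 (seek(11, SET)): offset=11
After 4 (tell()): offset=11
After 5 (seek(-5, END)): offset=20
After 6 (seek(24, SET)): offset=24
After 7 (read(7)): returned 'Z', offset=25
After 8 (seek(-18, END)): offset=7
After 9 (read(6)): returned 'W7GNIV', offset=13
After 10 (tell()): offset=13
After 11 (read(5)): returned 'RQJJ0', offset=18
After 12 (tell()): offset=18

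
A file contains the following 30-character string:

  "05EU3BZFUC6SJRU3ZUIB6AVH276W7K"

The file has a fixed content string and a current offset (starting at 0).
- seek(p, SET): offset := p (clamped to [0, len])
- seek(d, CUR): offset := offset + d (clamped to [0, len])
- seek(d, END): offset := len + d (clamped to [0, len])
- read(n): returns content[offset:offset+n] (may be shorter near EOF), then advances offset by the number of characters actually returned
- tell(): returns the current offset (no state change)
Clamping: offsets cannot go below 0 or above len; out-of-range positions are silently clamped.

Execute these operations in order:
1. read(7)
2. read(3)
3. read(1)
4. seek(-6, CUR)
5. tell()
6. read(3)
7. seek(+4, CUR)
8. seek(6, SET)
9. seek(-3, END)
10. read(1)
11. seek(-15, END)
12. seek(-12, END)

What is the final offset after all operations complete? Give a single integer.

Answer: 18

Derivation:
After 1 (read(7)): returned '05EU3BZ', offset=7
After 2 (read(3)): returned 'FUC', offset=10
After 3 (read(1)): returned '6', offset=11
After 4 (seek(-6, CUR)): offset=5
After 5 (tell()): offset=5
After 6 (read(3)): returned 'BZF', offset=8
After 7 (seek(+4, CUR)): offset=12
After 8 (seek(6, SET)): offset=6
After 9 (seek(-3, END)): offset=27
After 10 (read(1)): returned 'W', offset=28
After 11 (seek(-15, END)): offset=15
After 12 (seek(-12, END)): offset=18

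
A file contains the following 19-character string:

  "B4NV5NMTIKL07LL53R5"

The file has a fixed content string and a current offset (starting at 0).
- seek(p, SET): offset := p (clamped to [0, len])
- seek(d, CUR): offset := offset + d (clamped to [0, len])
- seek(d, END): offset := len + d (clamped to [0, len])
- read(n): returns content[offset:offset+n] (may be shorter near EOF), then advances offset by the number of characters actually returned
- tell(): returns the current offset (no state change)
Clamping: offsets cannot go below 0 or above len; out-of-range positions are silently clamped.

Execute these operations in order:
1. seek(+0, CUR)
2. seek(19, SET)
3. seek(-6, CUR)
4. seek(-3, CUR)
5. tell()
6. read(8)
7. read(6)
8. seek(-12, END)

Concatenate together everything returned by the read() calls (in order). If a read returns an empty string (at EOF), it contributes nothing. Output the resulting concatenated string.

After 1 (seek(+0, CUR)): offset=0
After 2 (seek(19, SET)): offset=19
After 3 (seek(-6, CUR)): offset=13
After 4 (seek(-3, CUR)): offset=10
After 5 (tell()): offset=10
After 6 (read(8)): returned 'L07LL53R', offset=18
After 7 (read(6)): returned '5', offset=19
After 8 (seek(-12, END)): offset=7

Answer: L07LL53R5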